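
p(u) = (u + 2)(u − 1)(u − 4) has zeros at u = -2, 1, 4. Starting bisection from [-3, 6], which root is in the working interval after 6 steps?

4

midpoint 1.5: p = -4.375 < 0 → [1.5, 6]
midpoint 3.75: p = -3.953125 < 0 → [3.75, 6]
midpoint 4.875: p = 23.310547 > 0 → [3.75, 4.875]
midpoint 4.3125: p = 6.5344 > 0 → [3.75, 4.3125]
midpoint 4.03125: p = 0.5713 > 0 → [3.75, 4.03125]
midpoint 3.890625: p = -1.8624 < 0 → [3.890625, 4.03125]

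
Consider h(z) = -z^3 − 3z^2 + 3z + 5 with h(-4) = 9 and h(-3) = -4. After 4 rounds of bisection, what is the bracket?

[-3.5, -3.4375]

z = -3.5 gives h = 0.625, positive; keep [-3.5, -3]
z = -3.25 gives h = -2.109375, negative; keep [-3.5, -3.25]
z = -3.375 gives h = -0.853516, negative; keep [-3.5, -3.375]
z = -3.4375 gives h = -0.1428, negative; keep [-3.5, -3.4375]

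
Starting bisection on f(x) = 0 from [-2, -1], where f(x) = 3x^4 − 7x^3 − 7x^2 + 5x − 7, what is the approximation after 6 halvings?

midpoint -1.5: f = 8.5625 > 0 → [-1.5, -1]
midpoint -1.25: f = -3.191406 < 0 → [-1.5, -1.25]
midpoint -1.375: f = 1.811279 > 0 → [-1.375, -1.25]
midpoint -1.3125: f = -0.8916 < 0 → [-1.375, -1.3125]
midpoint -1.34375: f = 0.4074 > 0 → [-1.34375, -1.3125]
midpoint -1.328125: f = -0.2549 < 0 → [-1.34375, -1.328125]

-1.328125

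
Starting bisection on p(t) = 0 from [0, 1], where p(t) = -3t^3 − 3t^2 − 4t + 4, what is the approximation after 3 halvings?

midpoint 0.5: p = 0.875 > 0 → [0.5, 1]
midpoint 0.75: p = -1.953125 < 0 → [0.5, 0.75]
midpoint 0.625: p = -0.404297 < 0 → [0.5, 0.625]

0.625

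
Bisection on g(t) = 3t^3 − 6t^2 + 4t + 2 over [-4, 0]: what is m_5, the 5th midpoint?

-0.375

t = -2 gives g = -54, negative; keep [-2, 0]
t = -1 gives g = -11, negative; keep [-1, 0]
t = -0.5 gives g = -1.875, negative; keep [-0.5, 0]
t = -0.25 gives g = 0.5781, positive; keep [-0.5, -0.25]
t = -0.375 gives g = -0.502, negative; keep [-0.375, -0.25]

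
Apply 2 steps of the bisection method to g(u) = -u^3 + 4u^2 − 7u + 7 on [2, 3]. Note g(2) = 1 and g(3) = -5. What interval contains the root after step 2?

m = 2.5, g(m) = -1.125 (−); new bracket [2, 2.5]
m = 2.25, g(m) = 0.109375 (+); new bracket [2.25, 2.5]

[2.25, 2.5]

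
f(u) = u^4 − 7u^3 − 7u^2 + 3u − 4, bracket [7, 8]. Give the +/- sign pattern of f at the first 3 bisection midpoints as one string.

m = 7.5, f(m) = -164.3125 (−); new bracket [7.5, 8]
m = 7.75, f(m) = -52.074219 (−); new bracket [7.75, 8]
m = 7.875, f(m) = 12.842041 (+); new bracket [7.75, 7.875]

--+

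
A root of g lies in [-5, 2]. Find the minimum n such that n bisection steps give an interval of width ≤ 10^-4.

17

Width after n steps is 7/2^n. Need 2^n ≥ 7/10^-4 = 70000.
2^16 = 65536 < 70000 ≤ 2^17 = 131072, so n = 17.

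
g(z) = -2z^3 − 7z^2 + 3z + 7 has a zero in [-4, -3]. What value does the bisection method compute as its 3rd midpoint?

-3.625

m = -3.5, g(m) = -3.5 (−); new bracket [-4, -3.5]
m = -3.75, g(m) = 2.78125 (+); new bracket [-3.75, -3.5]
m = -3.625, g(m) = -0.589844 (−); new bracket [-3.75, -3.625]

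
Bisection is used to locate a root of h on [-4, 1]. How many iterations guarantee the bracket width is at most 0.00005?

Width after n steps is 5/2^n. Need 2^n ≥ 5/0.00005 = 100000.
2^16 = 65536 < 100000 ≤ 2^17 = 131072, so n = 17.

17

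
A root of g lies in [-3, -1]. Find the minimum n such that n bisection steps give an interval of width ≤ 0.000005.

Width after n steps is 2/2^n. Need 2^n ≥ 2/0.000005 = 400000.
2^18 = 262144 < 400000 ≤ 2^19 = 524288, so n = 19.

19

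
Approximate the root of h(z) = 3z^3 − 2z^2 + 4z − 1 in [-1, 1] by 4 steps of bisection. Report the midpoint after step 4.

0.375

midpoint 0: h = -1 < 0 → [0, 1]
midpoint 0.5: h = 0.875 > 0 → [0, 0.5]
midpoint 0.25: h = -0.078125 < 0 → [0.25, 0.5]
midpoint 0.375: h = 0.377 > 0 → [0.25, 0.375]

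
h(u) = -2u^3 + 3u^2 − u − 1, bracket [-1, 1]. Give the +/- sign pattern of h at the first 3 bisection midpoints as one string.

-+-

midpoint 0: h = -1 < 0 → [-1, 0]
midpoint -0.5: h = 0.5 > 0 → [-0.5, 0]
midpoint -0.25: h = -0.53125 < 0 → [-0.5, -0.25]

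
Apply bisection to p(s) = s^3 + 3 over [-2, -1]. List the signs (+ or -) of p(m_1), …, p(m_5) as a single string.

-+++-

p(-1.5) = -0.375 < 0, so the root lies in [-1.5, -1]
p(-1.25) = 1.046875 > 0, so the root lies in [-1.5, -1.25]
p(-1.375) = 0.400391 > 0, so the root lies in [-1.5, -1.375]
p(-1.4375) = 0.0295 > 0, so the root lies in [-1.5, -1.4375]
p(-1.46875) = -0.1684 < 0, so the root lies in [-1.46875, -1.4375]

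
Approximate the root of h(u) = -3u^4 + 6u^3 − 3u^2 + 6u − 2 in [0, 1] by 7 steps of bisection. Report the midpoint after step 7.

midpoint 0.5: h = 0.8125 > 0 → [0, 0.5]
midpoint 0.25: h = -0.605469 < 0 → [0.25, 0.5]
midpoint 0.375: h = 0.085205 > 0 → [0.25, 0.375]
midpoint 0.3125: h = -0.2635 < 0 → [0.3125, 0.375]
midpoint 0.34375: h = -0.0902 < 0 → [0.34375, 0.375]
midpoint 0.359375: h = -0.0028 < 0 → [0.359375, 0.375]
midpoint 0.3671875: h = 0.0412 > 0 → [0.359375, 0.3671875]

0.3671875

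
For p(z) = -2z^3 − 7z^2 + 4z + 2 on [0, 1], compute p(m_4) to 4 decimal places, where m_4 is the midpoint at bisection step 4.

midpoint 0.5: p = 2 > 0 → [0.5, 1]
midpoint 0.75: p = 0.21875 > 0 → [0.75, 1]
midpoint 0.875: p = -1.199219 < 0 → [0.75, 0.875]
midpoint 0.8125: p = -0.4438 < 0 → [0.75, 0.8125]

-0.4438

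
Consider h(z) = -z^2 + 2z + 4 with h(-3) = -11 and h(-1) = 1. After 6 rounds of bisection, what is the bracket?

[-1.25, -1.21875]

m = -2, h(m) = -4 (−); new bracket [-2, -1]
m = -1.5, h(m) = -1.25 (−); new bracket [-1.5, -1]
m = -1.25, h(m) = -0.0625 (−); new bracket [-1.25, -1]
m = -1.125, h(m) = 0.4844 (+); new bracket [-1.25, -1.125]
m = -1.1875, h(m) = 0.2148 (+); new bracket [-1.25, -1.1875]
m = -1.21875, h(m) = 0.0771 (+); new bracket [-1.25, -1.21875]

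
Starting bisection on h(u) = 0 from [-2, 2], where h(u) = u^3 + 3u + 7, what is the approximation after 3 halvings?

-1.5

m = 0, h(m) = 7 (+); new bracket [-2, 0]
m = -1, h(m) = 3 (+); new bracket [-2, -1]
m = -1.5, h(m) = -0.875 (−); new bracket [-1.5, -1]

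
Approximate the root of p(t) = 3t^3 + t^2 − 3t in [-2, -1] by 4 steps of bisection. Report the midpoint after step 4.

-1.1875

m = -1.5, p(m) = -3.375 (−); new bracket [-1.5, -1]
m = -1.25, p(m) = -0.546875 (−); new bracket [-1.25, -1]
m = -1.125, p(m) = 0.369141 (+); new bracket [-1.25, -1.125]
m = -1.1875, p(m) = -0.051 (−); new bracket [-1.1875, -1.125]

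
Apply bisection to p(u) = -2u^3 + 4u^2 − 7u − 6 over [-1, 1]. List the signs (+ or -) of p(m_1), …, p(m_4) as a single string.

p(0) = -6 < 0, so the root lies in [-1, 0]
p(-0.5) = -1.25 < 0, so the root lies in [-1, -0.5]
p(-0.75) = 2.34375 > 0, so the root lies in [-0.75, -0.5]
p(-0.625) = 0.4258 > 0, so the root lies in [-0.625, -0.5]

--++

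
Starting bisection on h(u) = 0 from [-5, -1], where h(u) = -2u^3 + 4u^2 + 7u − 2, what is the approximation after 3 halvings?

-1.5

m = -3, h(m) = 67 (+); new bracket [-3, -1]
m = -2, h(m) = 16 (+); new bracket [-2, -1]
m = -1.5, h(m) = 3.25 (+); new bracket [-1.5, -1]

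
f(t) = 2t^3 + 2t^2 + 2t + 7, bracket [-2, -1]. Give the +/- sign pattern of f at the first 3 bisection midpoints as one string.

+-+

t = -1.5 gives f = 1.75, positive; keep [-2, -1.5]
t = -1.75 gives f = -1.09375, negative; keep [-1.75, -1.5]
t = -1.625 gives f = 0.449219, positive; keep [-1.75, -1.625]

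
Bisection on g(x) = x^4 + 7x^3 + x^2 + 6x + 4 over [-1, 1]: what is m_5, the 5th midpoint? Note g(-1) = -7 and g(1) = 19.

midpoint 0: g = 4 > 0 → [-1, 0]
midpoint -0.5: g = 0.4375 > 0 → [-1, -0.5]
midpoint -0.75: g = -2.574219 < 0 → [-0.75, -0.5]
midpoint -0.625: g = -0.9158 < 0 → [-0.625, -0.5]
midpoint -0.5625: g = -0.2043 < 0 → [-0.5625, -0.5]

-0.5625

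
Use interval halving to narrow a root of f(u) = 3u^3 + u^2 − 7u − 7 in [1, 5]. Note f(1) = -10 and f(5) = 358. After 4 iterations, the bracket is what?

[1.75, 2]

m = 3, f(m) = 62 (+); new bracket [1, 3]
m = 2, f(m) = 7 (+); new bracket [1, 2]
m = 1.5, f(m) = -5.125 (−); new bracket [1.5, 2]
m = 1.75, f(m) = -0.1094 (−); new bracket [1.75, 2]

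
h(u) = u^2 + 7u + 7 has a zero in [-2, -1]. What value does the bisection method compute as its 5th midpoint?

-1.21875

midpoint -1.5: h = -1.25 < 0 → [-1.5, -1]
midpoint -1.25: h = -0.1875 < 0 → [-1.25, -1]
midpoint -1.125: h = 0.390625 > 0 → [-1.25, -1.125]
midpoint -1.1875: h = 0.0977 > 0 → [-1.25, -1.1875]
midpoint -1.21875: h = -0.0459 < 0 → [-1.21875, -1.1875]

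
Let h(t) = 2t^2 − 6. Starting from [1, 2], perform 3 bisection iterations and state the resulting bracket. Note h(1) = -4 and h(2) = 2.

h(1.5) = -1.5 < 0, so the root lies in [1.5, 2]
h(1.75) = 0.125 > 0, so the root lies in [1.5, 1.75]
h(1.625) = -0.71875 < 0, so the root lies in [1.625, 1.75]

[1.625, 1.75]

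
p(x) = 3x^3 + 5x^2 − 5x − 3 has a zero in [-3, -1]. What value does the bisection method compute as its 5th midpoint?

-2.1875

m = -2, p(m) = 3 (+); new bracket [-3, -2]
m = -2.5, p(m) = -6.125 (−); new bracket [-2.5, -2]
m = -2.25, p(m) = -0.609375 (−); new bracket [-2.25, -2]
m = -2.125, p(m) = 1.416 (+); new bracket [-2.25, -2.125]
m = -2.1875, p(m) = 0.4607 (+); new bracket [-2.25, -2.1875]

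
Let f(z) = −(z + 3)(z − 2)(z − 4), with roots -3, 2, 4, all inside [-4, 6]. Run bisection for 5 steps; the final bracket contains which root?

-3

m = 1, f(m) = -12 (−); new bracket [-4, 1]
m = -1.5, f(m) = -28.875 (−); new bracket [-4, -1.5]
m = -2.75, f(m) = -8.015625 (−); new bracket [-4, -2.75]
m = -3.375, f(m) = 14.8652 (+); new bracket [-3.375, -2.75]
m = -3.0625, f(m) = 2.2346 (+); new bracket [-3.0625, -2.75]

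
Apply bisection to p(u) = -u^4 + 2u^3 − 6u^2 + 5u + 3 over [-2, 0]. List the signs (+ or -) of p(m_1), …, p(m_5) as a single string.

--++-

u = -1 gives p = -11, negative; keep [-1, 0]
u = -0.5 gives p = -1.3125, negative; keep [-0.5, 0]
u = -0.25 gives p = 1.339844, positive; keep [-0.5, -0.25]
u = -0.375 gives p = 0.156, positive; keep [-0.5, -0.375]
u = -0.4375 gives p = -0.5401, negative; keep [-0.4375, -0.375]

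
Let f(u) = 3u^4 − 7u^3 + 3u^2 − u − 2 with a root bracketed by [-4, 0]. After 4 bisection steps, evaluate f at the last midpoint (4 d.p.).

-1.4414

m = -2, f(m) = 116 (+); new bracket [-2, 0]
m = -1, f(m) = 12 (+); new bracket [-1, 0]
m = -0.5, f(m) = 0.3125 (+); new bracket [-0.5, 0]
m = -0.25, f(m) = -1.4414 (−); new bracket [-0.5, -0.25]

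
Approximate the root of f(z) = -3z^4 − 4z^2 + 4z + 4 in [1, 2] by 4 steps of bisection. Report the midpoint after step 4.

1.0625

midpoint 1.5: f = -14.1875 < 0 → [1, 1.5]
midpoint 1.25: f = -4.574219 < 0 → [1, 1.25]
midpoint 1.125: f = -1.36792 < 0 → [1, 1.125]
midpoint 1.0625: f = -0.0889 < 0 → [1, 1.0625]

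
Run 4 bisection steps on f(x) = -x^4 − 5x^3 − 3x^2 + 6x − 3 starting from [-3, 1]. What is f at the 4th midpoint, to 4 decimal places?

x = -1 gives f = -8, negative; keep [-3, -1]
x = -2 gives f = -3, negative; keep [-3, -2]
x = -2.5 gives f = 2.3125, positive; keep [-2.5, -2]
x = -2.25 gives f = -0.3633, negative; keep [-2.5, -2.25]

-0.3633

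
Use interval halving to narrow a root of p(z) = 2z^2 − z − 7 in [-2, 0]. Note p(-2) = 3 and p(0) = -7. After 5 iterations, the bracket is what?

[-1.6875, -1.625]

midpoint -1: p = -4 < 0 → [-2, -1]
midpoint -1.5: p = -1 < 0 → [-2, -1.5]
midpoint -1.75: p = 0.875 > 0 → [-1.75, -1.5]
midpoint -1.625: p = -0.0938 < 0 → [-1.75, -1.625]
midpoint -1.6875: p = 0.3828 > 0 → [-1.6875, -1.625]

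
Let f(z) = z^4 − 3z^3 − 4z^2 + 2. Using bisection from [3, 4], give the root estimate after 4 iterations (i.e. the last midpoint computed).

3.9375

f(3.5) = -25.5625 < 0, so the root lies in [3.5, 4]
f(3.75) = -14.699219 < 0, so the root lies in [3.75, 4]
f(3.875) = -7.150146 < 0, so the root lies in [3.875, 4]
f(3.9375) = -2.7844 < 0, so the root lies in [3.9375, 4]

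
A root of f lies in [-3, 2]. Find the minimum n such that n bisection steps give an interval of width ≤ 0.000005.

20

Width after n steps is 5/2^n. Need 2^n ≥ 5/0.000005 = 1000000.
2^19 = 524288 < 1000000 ≤ 2^20 = 1048576, so n = 20.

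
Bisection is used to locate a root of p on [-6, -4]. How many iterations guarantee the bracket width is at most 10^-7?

Width after n steps is 2/2^n. Need 2^n ≥ 2/10^-7 = 20000000.
2^24 = 16777216 < 20000000 ≤ 2^25 = 33554432, so n = 25.

25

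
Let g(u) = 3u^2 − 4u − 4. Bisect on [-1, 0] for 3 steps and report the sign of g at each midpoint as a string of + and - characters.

u = -0.5 gives g = -1.25, negative; keep [-1, -0.5]
u = -0.75 gives g = 0.6875, positive; keep [-0.75, -0.5]
u = -0.625 gives g = -0.328125, negative; keep [-0.75, -0.625]

-+-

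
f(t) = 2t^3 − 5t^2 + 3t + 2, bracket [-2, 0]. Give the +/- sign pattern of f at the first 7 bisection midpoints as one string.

m = -1, f(m) = -8 (−); new bracket [-1, 0]
m = -0.5, f(m) = -1 (−); new bracket [-0.5, 0]
m = -0.25, f(m) = 0.90625 (+); new bracket [-0.5, -0.25]
m = -0.375, f(m) = 0.0664 (+); new bracket [-0.5, -0.375]
m = -0.4375, f(m) = -0.437 (−); new bracket [-0.4375, -0.375]
m = -0.40625, f(m) = -0.178 (−); new bracket [-0.40625, -0.375]
m = -0.390625, f(m) = -0.054 (−); new bracket [-0.390625, -0.375]

--++---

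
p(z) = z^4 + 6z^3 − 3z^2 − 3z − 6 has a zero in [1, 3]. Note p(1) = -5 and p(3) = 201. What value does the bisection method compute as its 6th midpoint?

p(2) = 40 > 0, so the root lies in [1, 2]
p(1.5) = 8.0625 > 0, so the root lies in [1, 1.5]
p(1.25) = -0.277344 < 0, so the root lies in [1.25, 1.5]
p(1.375) = 3.3752 > 0, so the root lies in [1.25, 1.375]
p(1.3125) = 1.428 > 0, so the root lies in [1.25, 1.3125]
p(1.28125) = 0.5461 > 0, so the root lies in [1.25, 1.28125]

1.28125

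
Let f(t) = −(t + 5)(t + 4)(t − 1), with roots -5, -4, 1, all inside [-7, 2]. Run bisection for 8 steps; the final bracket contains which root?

1

t = -2.5 gives f = 13.125, positive; keep [-2.5, 2]
t = -0.25 gives f = 22.265625, positive; keep [-0.25, 2]
t = 0.875 gives f = 3.580078, positive; keep [0.875, 2]
t = 1.4375 gives f = -15.3142, negative; keep [0.875, 1.4375]
t = 1.15625 gives f = -4.9599, negative; keep [0.875, 1.15625]
t = 1.015625 gives f = -0.4714, negative; keep [0.875, 1.015625]
t = 0.9453125 gives f = 1.6079, positive; keep [0.9453125, 1.015625]
t = 0.98046875 gives f = 0.5817, positive; keep [0.98046875, 1.015625]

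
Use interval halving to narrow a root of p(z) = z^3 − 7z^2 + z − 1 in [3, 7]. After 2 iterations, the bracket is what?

p(5) = -46 < 0, so the root lies in [5, 7]
p(6) = -31 < 0, so the root lies in [6, 7]

[6, 7]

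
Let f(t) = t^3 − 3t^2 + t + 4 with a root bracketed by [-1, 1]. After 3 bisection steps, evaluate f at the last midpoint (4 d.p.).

1.1406

midpoint 0: f = 4 > 0 → [-1, 0]
midpoint -0.5: f = 2.625 > 0 → [-1, -0.5]
midpoint -0.75: f = 1.140625 > 0 → [-1, -0.75]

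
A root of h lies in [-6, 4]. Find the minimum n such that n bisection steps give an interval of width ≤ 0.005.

11

Width after n steps is 10/2^n. Need 2^n ≥ 10/0.005 = 2000.
2^10 = 1024 < 2000 ≤ 2^11 = 2048, so n = 11.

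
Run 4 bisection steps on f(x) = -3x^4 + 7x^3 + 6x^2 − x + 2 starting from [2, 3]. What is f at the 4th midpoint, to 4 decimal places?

4.8938

x = 2.5 gives f = 29.1875, positive; keep [2.5, 3]
x = 2.75 gives f = 18.628906, positive; keep [2.75, 3]
x = 2.875 gives f = 10.102783, positive; keep [2.875, 3]
x = 2.9375 gives f = 4.8938, positive; keep [2.9375, 3]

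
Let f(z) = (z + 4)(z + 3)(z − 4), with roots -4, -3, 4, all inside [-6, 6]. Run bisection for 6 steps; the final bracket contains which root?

4

f(0) = -48 < 0, so the root lies in [0, 6]
f(3) = -42 < 0, so the root lies in [3, 6]
f(4.5) = 31.875 > 0, so the root lies in [3, 4.5]
f(3.75) = -13.0781 < 0, so the root lies in [3.75, 4.5]
f(4.125) = 7.2363 > 0, so the root lies in [3.75, 4.125]
f(3.9375) = -3.4417 < 0, so the root lies in [3.9375, 4.125]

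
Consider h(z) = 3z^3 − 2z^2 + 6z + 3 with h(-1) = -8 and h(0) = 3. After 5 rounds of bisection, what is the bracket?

m = -0.5, h(m) = -0.875 (−); new bracket [-0.5, 0]
m = -0.25, h(m) = 1.328125 (+); new bracket [-0.5, -0.25]
m = -0.375, h(m) = 0.310547 (+); new bracket [-0.5, -0.375]
m = -0.4375, h(m) = -0.259 (−); new bracket [-0.4375, -0.375]
m = -0.40625, h(m) = 0.0313 (+); new bracket [-0.4375, -0.40625]

[-0.4375, -0.40625]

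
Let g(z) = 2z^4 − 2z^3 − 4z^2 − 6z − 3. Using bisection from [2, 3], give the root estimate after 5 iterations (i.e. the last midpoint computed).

2.40625

midpoint 2.5: g = 3.875 > 0 → [2, 2.5]
midpoint 2.25: g = -8.273438 < 0 → [2.25, 2.5]
midpoint 2.375: g = -2.972168 < 0 → [2.375, 2.5]
midpoint 2.4375: g = 0.2456 > 0 → [2.375, 2.4375]
midpoint 2.40625: g = -1.4131 < 0 → [2.40625, 2.4375]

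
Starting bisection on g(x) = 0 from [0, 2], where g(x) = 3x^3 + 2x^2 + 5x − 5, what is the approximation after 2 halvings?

m = 1, g(m) = 5 (+); new bracket [0, 1]
m = 0.5, g(m) = -1.625 (−); new bracket [0.5, 1]

0.5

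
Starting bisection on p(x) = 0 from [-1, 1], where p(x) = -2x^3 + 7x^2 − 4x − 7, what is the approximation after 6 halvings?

x = 0 gives p = -7, negative; keep [-1, 0]
x = -0.5 gives p = -3, negative; keep [-1, -0.5]
x = -0.75 gives p = 0.78125, positive; keep [-0.75, -0.5]
x = -0.625 gives p = -1.2773, negative; keep [-0.75, -0.625]
x = -0.6875 gives p = -0.2915, negative; keep [-0.75, -0.6875]
x = -0.71875 gives p = 0.2338, positive; keep [-0.71875, -0.6875]

-0.71875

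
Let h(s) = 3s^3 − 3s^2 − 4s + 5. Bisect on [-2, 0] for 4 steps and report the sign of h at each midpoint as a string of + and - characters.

+--+

m = -1, h(m) = 3 (+); new bracket [-2, -1]
m = -1.5, h(m) = -5.875 (−); new bracket [-1.5, -1]
m = -1.25, h(m) = -0.546875 (−); new bracket [-1.25, -1]
m = -1.125, h(m) = 1.4316 (+); new bracket [-1.25, -1.125]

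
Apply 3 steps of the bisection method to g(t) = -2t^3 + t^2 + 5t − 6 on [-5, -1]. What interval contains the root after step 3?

[-2, -1.5]

m = -3, g(m) = 42 (+); new bracket [-3, -1]
m = -2, g(m) = 4 (+); new bracket [-2, -1]
m = -1.5, g(m) = -4.5 (−); new bracket [-2, -1.5]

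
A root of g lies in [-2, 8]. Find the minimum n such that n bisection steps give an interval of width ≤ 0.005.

Width after n steps is 10/2^n. Need 2^n ≥ 10/0.005 = 2000.
2^10 = 1024 < 2000 ≤ 2^11 = 2048, so n = 11.

11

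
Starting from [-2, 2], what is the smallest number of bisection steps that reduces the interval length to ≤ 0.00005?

17

Width after n steps is 4/2^n. Need 2^n ≥ 4/0.00005 = 80000.
2^16 = 65536 < 80000 ≤ 2^17 = 131072, so n = 17.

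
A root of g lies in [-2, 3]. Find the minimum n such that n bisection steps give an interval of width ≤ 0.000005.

20

Width after n steps is 5/2^n. Need 2^n ≥ 5/0.000005 = 1000000.
2^19 = 524288 < 1000000 ≤ 2^20 = 1048576, so n = 20.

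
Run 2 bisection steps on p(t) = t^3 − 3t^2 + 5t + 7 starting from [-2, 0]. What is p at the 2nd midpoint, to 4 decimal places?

3.6250

t = -1 gives p = -2, negative; keep [-1, 0]
t = -0.5 gives p = 3.625, positive; keep [-1, -0.5]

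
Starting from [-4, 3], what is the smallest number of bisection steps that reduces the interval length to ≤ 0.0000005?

24

Width after n steps is 7/2^n. Need 2^n ≥ 7/0.0000005 = 14000000.
2^23 = 8388608 < 14000000 ≤ 2^24 = 16777216, so n = 24.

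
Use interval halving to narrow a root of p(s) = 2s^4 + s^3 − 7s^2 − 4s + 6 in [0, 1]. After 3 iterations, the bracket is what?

[0.75, 0.875]

s = 0.5 gives p = 2.5, positive; keep [0.5, 1]
s = 0.75 gives p = 0.117188, positive; keep [0.75, 1]
s = 0.875 gives p = -1.01709, negative; keep [0.75, 0.875]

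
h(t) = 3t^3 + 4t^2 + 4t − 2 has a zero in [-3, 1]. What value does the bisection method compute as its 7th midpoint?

0.34375

t = -1 gives h = -5, negative; keep [-1, 1]
t = 0 gives h = -2, negative; keep [0, 1]
t = 0.5 gives h = 1.375, positive; keep [0, 0.5]
t = 0.25 gives h = -0.7031, negative; keep [0.25, 0.5]
t = 0.375 gives h = 0.2207, positive; keep [0.25, 0.375]
t = 0.3125 gives h = -0.2678, negative; keep [0.3125, 0.375]
t = 0.34375 gives h = -0.0305, negative; keep [0.34375, 0.375]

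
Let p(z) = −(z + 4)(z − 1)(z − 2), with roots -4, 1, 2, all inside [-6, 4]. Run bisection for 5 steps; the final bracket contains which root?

p(-1) = -18 < 0, so the root lies in [-6, -1]
p(-3.5) = -12.375 < 0, so the root lies in [-6, -3.5]
p(-4.75) = 29.109375 > 0, so the root lies in [-4.75, -3.5]
p(-4.125) = 3.9238 > 0, so the root lies in [-4.125, -3.5]
p(-3.8125) = -5.2449 < 0, so the root lies in [-4.125, -3.8125]

-4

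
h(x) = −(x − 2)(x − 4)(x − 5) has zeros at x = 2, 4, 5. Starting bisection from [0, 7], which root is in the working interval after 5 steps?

midpoint 3.5: h = -1.125 < 0 → [0, 3.5]
midpoint 1.75: h = 1.828125 > 0 → [1.75, 3.5]
midpoint 2.625: h = -2.041016 < 0 → [1.75, 2.625]
midpoint 2.1875: h = -0.9558 < 0 → [1.75, 2.1875]
midpoint 1.96875: h = 0.1924 > 0 → [1.96875, 2.1875]

2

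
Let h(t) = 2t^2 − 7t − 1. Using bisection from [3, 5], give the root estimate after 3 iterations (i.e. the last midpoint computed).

3.75

midpoint 4: h = 3 > 0 → [3, 4]
midpoint 3.5: h = -1 < 0 → [3.5, 4]
midpoint 3.75: h = 0.875 > 0 → [3.5, 3.75]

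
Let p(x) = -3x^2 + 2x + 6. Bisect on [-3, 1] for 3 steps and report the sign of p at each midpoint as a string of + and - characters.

+--

m = -1, p(m) = 1 (+); new bracket [-3, -1]
m = -2, p(m) = -10 (−); new bracket [-2, -1]
m = -1.5, p(m) = -3.75 (−); new bracket [-1.5, -1]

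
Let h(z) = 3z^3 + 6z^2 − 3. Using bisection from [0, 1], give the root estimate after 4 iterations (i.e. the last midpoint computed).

0.5625

z = 0.5 gives h = -1.125, negative; keep [0.5, 1]
z = 0.75 gives h = 1.640625, positive; keep [0.5, 0.75]
z = 0.625 gives h = 0.076172, positive; keep [0.5, 0.625]
z = 0.5625 gives h = -0.5676, negative; keep [0.5625, 0.625]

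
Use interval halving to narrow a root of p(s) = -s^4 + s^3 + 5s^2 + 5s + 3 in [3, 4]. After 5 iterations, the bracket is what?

p(3.5) = -25.4375 < 0, so the root lies in [3, 3.5]
p(3.25) = -5.175781 < 0, so the root lies in [3, 3.25]
p(3.125) = 2.603271 > 0, so the root lies in [3.125, 3.25]
p(3.1875) = -1.105 < 0, so the root lies in [3.125, 3.1875]
p(3.15625) = 0.7934 > 0, so the root lies in [3.15625, 3.1875]

[3.15625, 3.1875]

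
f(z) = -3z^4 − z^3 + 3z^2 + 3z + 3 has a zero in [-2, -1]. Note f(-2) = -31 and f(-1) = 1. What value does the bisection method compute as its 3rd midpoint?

-1.125

midpoint -1.5: f = -6.5625 < 0 → [-1.5, -1]
midpoint -1.25: f = -1.433594 < 0 → [-1.25, -1]
midpoint -1.125: f = 0.040283 > 0 → [-1.25, -1.125]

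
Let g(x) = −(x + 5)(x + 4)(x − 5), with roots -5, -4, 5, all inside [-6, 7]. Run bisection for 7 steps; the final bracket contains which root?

m = 0.5, g(m) = 111.375 (+); new bracket [0.5, 7]
m = 3.75, g(m) = 84.765625 (+); new bracket [3.75, 7]
m = 5.375, g(m) = -36.474609 (−); new bracket [3.75, 5.375]
m = 4.5625, g(m) = 35.822 (+); new bracket [4.5625, 5.375]
m = 4.96875, g(m) = 2.794 (+); new bracket [4.96875, 5.375]
m = 5.171875, g(m) = -16.0351 (−); new bracket [4.96875, 5.171875]
m = 5.0703125, g(m) = -6.4224 (−); new bracket [4.96875, 5.0703125]

5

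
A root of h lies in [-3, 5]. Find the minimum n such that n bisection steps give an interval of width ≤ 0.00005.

18

Width after n steps is 8/2^n. Need 2^n ≥ 8/0.00005 = 160000.
2^17 = 131072 < 160000 ≤ 2^18 = 262144, so n = 18.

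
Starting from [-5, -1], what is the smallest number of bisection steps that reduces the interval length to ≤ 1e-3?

Width after n steps is 4/2^n. Need 2^n ≥ 4/1e-3 = 4000.
2^11 = 2048 < 4000 ≤ 2^12 = 4096, so n = 12.

12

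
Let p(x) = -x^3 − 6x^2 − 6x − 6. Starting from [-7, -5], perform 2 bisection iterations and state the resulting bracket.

[-5.5, -5]

x = -6 gives p = 30, positive; keep [-6, -5]
x = -5.5 gives p = 11.875, positive; keep [-5.5, -5]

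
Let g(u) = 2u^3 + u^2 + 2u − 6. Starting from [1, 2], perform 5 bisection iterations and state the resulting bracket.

[1.0625, 1.09375]

midpoint 1.5: g = 6 > 0 → [1, 1.5]
midpoint 1.25: g = 1.96875 > 0 → [1, 1.25]
midpoint 1.125: g = 0.363281 > 0 → [1, 1.125]
midpoint 1.0625: g = -0.3472 < 0 → [1.0625, 1.125]
midpoint 1.09375: g = 0.0007 > 0 → [1.0625, 1.09375]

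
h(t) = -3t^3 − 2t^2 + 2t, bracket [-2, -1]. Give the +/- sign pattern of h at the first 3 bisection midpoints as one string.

midpoint -1.5: h = 2.625 > 0 → [-1.5, -1]
midpoint -1.25: h = 0.234375 > 0 → [-1.25, -1]
midpoint -1.125: h = -0.509766 < 0 → [-1.25, -1.125]

++-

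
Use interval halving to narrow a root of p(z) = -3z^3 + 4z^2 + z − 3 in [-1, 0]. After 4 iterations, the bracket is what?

midpoint -0.5: p = -2.125 < 0 → [-1, -0.5]
midpoint -0.75: p = -0.234375 < 0 → [-1, -0.75]
midpoint -0.875: p = 1.197266 > 0 → [-0.875, -0.75]
midpoint -0.8125: p = 0.4373 > 0 → [-0.8125, -0.75]

[-0.8125, -0.75]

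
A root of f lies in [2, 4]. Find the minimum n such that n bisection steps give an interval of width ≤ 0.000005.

Width after n steps is 2/2^n. Need 2^n ≥ 2/0.000005 = 400000.
2^18 = 262144 < 400000 ≤ 2^19 = 524288, so n = 19.

19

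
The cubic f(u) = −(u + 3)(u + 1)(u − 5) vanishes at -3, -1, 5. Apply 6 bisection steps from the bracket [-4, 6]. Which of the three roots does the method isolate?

midpoint 1: f = 32 > 0 → [1, 6]
midpoint 3.5: f = 43.875 > 0 → [3.5, 6]
midpoint 4.75: f = 11.140625 > 0 → [4.75, 6]
midpoint 5.375: f = -20.0215 < 0 → [4.75, 5.375]
midpoint 5.0625: f = -3.0549 < 0 → [4.75, 5.0625]
midpoint 4.90625: f = 4.3778 > 0 → [4.90625, 5.0625]

5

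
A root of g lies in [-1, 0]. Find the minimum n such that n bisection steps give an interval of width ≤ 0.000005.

Width after n steps is 1/2^n. Need 2^n ≥ 1/0.000005 = 200000.
2^17 = 131072 < 200000 ≤ 2^18 = 262144, so n = 18.

18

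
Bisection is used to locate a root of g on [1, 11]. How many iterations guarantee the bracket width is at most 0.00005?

Width after n steps is 10/2^n. Need 2^n ≥ 10/0.00005 = 200000.
2^17 = 131072 < 200000 ≤ 2^18 = 262144, so n = 18.

18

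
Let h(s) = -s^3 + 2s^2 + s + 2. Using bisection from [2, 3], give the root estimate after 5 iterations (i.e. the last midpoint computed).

midpoint 2.5: h = 1.375 > 0 → [2.5, 3]
midpoint 2.75: h = -0.921875 < 0 → [2.5, 2.75]
midpoint 2.625: h = 0.318359 > 0 → [2.625, 2.75]
midpoint 2.6875: h = -0.2781 < 0 → [2.625, 2.6875]
midpoint 2.65625: h = 0.026 > 0 → [2.65625, 2.6875]

2.65625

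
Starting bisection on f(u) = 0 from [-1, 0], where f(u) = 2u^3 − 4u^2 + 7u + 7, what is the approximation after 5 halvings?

-0.65625

u = -0.5 gives f = 2.25, positive; keep [-1, -0.5]
u = -0.75 gives f = -1.34375, negative; keep [-0.75, -0.5]
u = -0.625 gives f = 0.574219, positive; keep [-0.75, -0.625]
u = -0.6875 gives f = -0.353, negative; keep [-0.6875, -0.625]
u = -0.65625 gives f = 0.1183, positive; keep [-0.6875, -0.65625]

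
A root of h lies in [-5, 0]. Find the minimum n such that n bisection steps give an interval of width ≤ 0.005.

Width after n steps is 5/2^n. Need 2^n ≥ 5/0.005 = 1000.
2^9 = 512 < 1000 ≤ 2^10 = 1024, so n = 10.

10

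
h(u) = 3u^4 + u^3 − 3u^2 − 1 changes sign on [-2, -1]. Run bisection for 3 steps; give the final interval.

h(-1.5) = 4.0625 > 0, so the root lies in [-1.5, -1]
h(-1.25) = -0.316406 < 0, so the root lies in [-1.5, -1.25]
h(-1.375) = 1.451904 > 0, so the root lies in [-1.375, -1.25]

[-1.375, -1.25]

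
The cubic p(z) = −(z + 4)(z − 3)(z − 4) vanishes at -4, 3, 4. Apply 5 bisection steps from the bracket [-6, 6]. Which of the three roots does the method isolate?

m = 0, p(m) = -48 (−); new bracket [-6, 0]
m = -3, p(m) = -42 (−); new bracket [-6, -3]
m = -4.5, p(m) = 31.875 (+); new bracket [-4.5, -3]
m = -3.75, p(m) = -13.0781 (−); new bracket [-4.5, -3.75]
m = -4.125, p(m) = 7.2363 (+); new bracket [-4.125, -3.75]

-4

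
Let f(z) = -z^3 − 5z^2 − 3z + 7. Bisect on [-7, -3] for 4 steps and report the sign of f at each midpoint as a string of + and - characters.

midpoint -5: f = 22 > 0 → [-5, -3]
midpoint -4: f = 3 > 0 → [-4, -3]
midpoint -3.5: f = -0.875 < 0 → [-4, -3.5]
midpoint -3.75: f = 0.6719 > 0 → [-3.75, -3.5]

++-+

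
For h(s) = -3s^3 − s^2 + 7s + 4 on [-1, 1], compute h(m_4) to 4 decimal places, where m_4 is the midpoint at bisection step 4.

m = 0, h(m) = 4 (+); new bracket [-1, 0]
m = -0.5, h(m) = 0.625 (+); new bracket [-1, -0.5]
m = -0.75, h(m) = -0.546875 (−); new bracket [-0.75, -0.5]
m = -0.625, h(m) = -0.0332 (−); new bracket [-0.625, -0.5]

-0.0332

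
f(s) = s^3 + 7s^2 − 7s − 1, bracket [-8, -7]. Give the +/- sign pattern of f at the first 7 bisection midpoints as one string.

s = -7.5 gives f = 23.375, positive; keep [-8, -7.5]
s = -7.75 gives f = 8.203125, positive; keep [-8, -7.75]
s = -7.875 gives f = -0.138672, negative; keep [-7.875, -7.75]
s = -7.8125 gives f = 4.0964, positive; keep [-7.875, -7.8125]
s = -7.84375 gives f = 1.995, positive; keep [-7.875, -7.84375]
s = -7.859375 gives f = 0.9322, positive; keep [-7.875, -7.859375]
s = -7.8671875 gives f = 0.3978, positive; keep [-7.875, -7.8671875]

++-++++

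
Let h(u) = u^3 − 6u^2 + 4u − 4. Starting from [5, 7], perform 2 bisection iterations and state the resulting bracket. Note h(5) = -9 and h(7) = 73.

h(6) = 20 > 0, so the root lies in [5, 6]
h(5.5) = 2.875 > 0, so the root lies in [5, 5.5]

[5, 5.5]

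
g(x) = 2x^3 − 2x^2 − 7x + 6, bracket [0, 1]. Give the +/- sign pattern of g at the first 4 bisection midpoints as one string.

++-+

m = 0.5, g(m) = 2.25 (+); new bracket [0.5, 1]
m = 0.75, g(m) = 0.46875 (+); new bracket [0.75, 1]
m = 0.875, g(m) = -0.316406 (−); new bracket [0.75, 0.875]
m = 0.8125, g(m) = 0.0649 (+); new bracket [0.8125, 0.875]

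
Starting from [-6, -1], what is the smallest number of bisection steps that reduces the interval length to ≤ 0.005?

10

Width after n steps is 5/2^n. Need 2^n ≥ 5/0.005 = 1000.
2^9 = 512 < 1000 ≤ 2^10 = 1024, so n = 10.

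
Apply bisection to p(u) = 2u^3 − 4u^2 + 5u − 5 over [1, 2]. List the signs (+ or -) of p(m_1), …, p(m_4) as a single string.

+---

u = 1.5 gives p = 0.25, positive; keep [1, 1.5]
u = 1.25 gives p = -1.09375, negative; keep [1.25, 1.5]
u = 1.375 gives p = -0.488281, negative; keep [1.375, 1.5]
u = 1.4375 gives p = -0.1372, negative; keep [1.4375, 1.5]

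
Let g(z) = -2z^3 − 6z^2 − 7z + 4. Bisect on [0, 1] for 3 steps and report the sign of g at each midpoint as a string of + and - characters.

m = 0.5, g(m) = -1.25 (−); new bracket [0, 0.5]
m = 0.25, g(m) = 1.84375 (+); new bracket [0.25, 0.5]
m = 0.375, g(m) = 0.425781 (+); new bracket [0.375, 0.5]

-++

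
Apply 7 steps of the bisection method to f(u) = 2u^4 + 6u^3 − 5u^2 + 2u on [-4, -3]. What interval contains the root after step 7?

[-3.7421875, -3.734375]

m = -3.5, f(m) = -25.375 (−); new bracket [-4, -3.5]
m = -3.75, f(m) = 1.289062 (+); new bracket [-3.75, -3.5]
m = -3.625, f(m) = -13.409668 (−); new bracket [-3.75, -3.625]
m = -3.6875, f(m) = -6.4189 (−); new bracket [-3.75, -3.6875]
m = -3.71875, f(m) = -2.6567 (−); new bracket [-3.75, -3.71875]
m = -3.734375, f(m) = -0.7071 (−); new bracket [-3.75, -3.734375]
m = -3.7421875, f(m) = 0.2852 (+); new bracket [-3.7421875, -3.734375]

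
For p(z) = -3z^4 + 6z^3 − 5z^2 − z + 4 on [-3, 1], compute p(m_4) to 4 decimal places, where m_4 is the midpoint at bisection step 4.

m = -1, p(m) = -9 (−); new bracket [-1, 1]
m = 0, p(m) = 4 (+); new bracket [-1, 0]
m = -0.5, p(m) = 2.3125 (+); new bracket [-1, -0.5]
m = -0.75, p(m) = -1.543 (−); new bracket [-0.75, -0.5]

-1.5430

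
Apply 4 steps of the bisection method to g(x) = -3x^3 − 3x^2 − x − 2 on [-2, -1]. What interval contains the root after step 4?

g(-1.5) = 2.875 > 0, so the root lies in [-1.5, -1]
g(-1.25) = 0.421875 > 0, so the root lies in [-1.25, -1]
g(-1.125) = -0.400391 < 0, so the root lies in [-1.25, -1.125]
g(-1.1875) = -0.0193 < 0, so the root lies in [-1.25, -1.1875]

[-1.25, -1.1875]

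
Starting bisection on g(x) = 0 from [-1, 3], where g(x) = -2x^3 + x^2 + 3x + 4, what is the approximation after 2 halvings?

m = 1, g(m) = 6 (+); new bracket [1, 3]
m = 2, g(m) = -2 (−); new bracket [1, 2]

2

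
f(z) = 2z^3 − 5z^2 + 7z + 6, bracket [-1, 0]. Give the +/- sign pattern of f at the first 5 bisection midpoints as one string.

+--+-

f(-0.5) = 1 > 0, so the root lies in [-1, -0.5]
f(-0.75) = -2.90625 < 0, so the root lies in [-0.75, -0.5]
f(-0.625) = -0.816406 < 0, so the root lies in [-0.625, -0.5]
f(-0.5625) = 0.1245 > 0, so the root lies in [-0.625, -0.5625]
f(-0.59375) = -0.3376 < 0, so the root lies in [-0.59375, -0.5625]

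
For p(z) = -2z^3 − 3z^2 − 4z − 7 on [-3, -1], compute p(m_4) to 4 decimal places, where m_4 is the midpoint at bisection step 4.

midpoint -2: p = 5 > 0 → [-2, -1]
midpoint -1.5: p = -1 < 0 → [-2, -1.5]
midpoint -1.75: p = 1.53125 > 0 → [-1.75, -1.5]
midpoint -1.625: p = 0.1602 > 0 → [-1.625, -1.5]

0.1602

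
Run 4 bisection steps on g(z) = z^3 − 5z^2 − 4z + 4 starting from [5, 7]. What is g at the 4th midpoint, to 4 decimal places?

midpoint 6: g = 16 > 0 → [5, 6]
midpoint 5.5: g = -2.875 < 0 → [5.5, 6]
midpoint 5.75: g = 5.796875 > 0 → [5.5, 5.75]
midpoint 5.625: g = 1.2754 > 0 → [5.5, 5.625]

1.2754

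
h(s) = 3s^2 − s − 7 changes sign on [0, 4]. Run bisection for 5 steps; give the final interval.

[1.625, 1.75]

h(2) = 3 > 0, so the root lies in [0, 2]
h(1) = -5 < 0, so the root lies in [1, 2]
h(1.5) = -1.75 < 0, so the root lies in [1.5, 2]
h(1.75) = 0.4375 > 0, so the root lies in [1.5, 1.75]
h(1.625) = -0.7031 < 0, so the root lies in [1.625, 1.75]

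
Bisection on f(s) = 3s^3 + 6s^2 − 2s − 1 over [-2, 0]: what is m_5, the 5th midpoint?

midpoint -1: f = 4 > 0 → [-1, 0]
midpoint -0.5: f = 1.125 > 0 → [-0.5, 0]
midpoint -0.25: f = -0.171875 < 0 → [-0.5, -0.25]
midpoint -0.375: f = 0.4355 > 0 → [-0.375, -0.25]
midpoint -0.3125: f = 0.1194 > 0 → [-0.3125, -0.25]

-0.3125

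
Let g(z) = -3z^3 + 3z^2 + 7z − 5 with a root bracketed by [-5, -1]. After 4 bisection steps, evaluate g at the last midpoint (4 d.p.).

midpoint -3: g = 82 > 0 → [-3, -1]
midpoint -2: g = 17 > 0 → [-2, -1]
midpoint -1.5: g = 1.375 > 0 → [-1.5, -1]
midpoint -1.25: g = -3.2031 < 0 → [-1.5, -1.25]

-3.2031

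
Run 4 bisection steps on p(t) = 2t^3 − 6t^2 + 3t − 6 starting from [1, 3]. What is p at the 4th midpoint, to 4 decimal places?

midpoint 2: p = -8 < 0 → [2, 3]
midpoint 2.5: p = -4.75 < 0 → [2.5, 3]
midpoint 2.75: p = -1.53125 < 0 → [2.75, 3]
midpoint 2.875: p = 0.5586 > 0 → [2.75, 2.875]

0.5586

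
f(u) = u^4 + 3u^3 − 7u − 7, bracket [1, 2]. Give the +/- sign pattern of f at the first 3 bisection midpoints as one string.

f(1.5) = -2.3125 < 0, so the root lies in [1.5, 2]
f(1.75) = 6.207031 > 0, so the root lies in [1.5, 1.75]
f(1.625) = 1.470947 > 0, so the root lies in [1.5, 1.625]

-++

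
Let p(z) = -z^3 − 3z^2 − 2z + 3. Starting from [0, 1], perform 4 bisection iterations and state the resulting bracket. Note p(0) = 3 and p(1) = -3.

[0.625, 0.6875]

midpoint 0.5: p = 1.125 > 0 → [0.5, 1]
midpoint 0.75: p = -0.609375 < 0 → [0.5, 0.75]
midpoint 0.625: p = 0.333984 > 0 → [0.625, 0.75]
midpoint 0.6875: p = -0.1179 < 0 → [0.625, 0.6875]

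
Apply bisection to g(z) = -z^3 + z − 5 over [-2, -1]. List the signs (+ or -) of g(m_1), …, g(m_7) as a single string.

z = -1.5 gives g = -3.125, negative; keep [-2, -1.5]
z = -1.75 gives g = -1.390625, negative; keep [-2, -1.75]
z = -1.875 gives g = -0.283203, negative; keep [-2, -1.875]
z = -1.9375 gives g = 0.3357, positive; keep [-1.9375, -1.875]
z = -1.90625 gives g = 0.0207, positive; keep [-1.90625, -1.875]
z = -1.890625 gives g = -0.1327, negative; keep [-1.90625, -1.890625]
z = -1.8984375 gives g = -0.0563, negative; keep [-1.90625, -1.8984375]

---++--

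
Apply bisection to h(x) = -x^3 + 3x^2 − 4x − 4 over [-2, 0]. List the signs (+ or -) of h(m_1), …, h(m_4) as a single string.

+-+-

midpoint -1: h = 4 > 0 → [-1, 0]
midpoint -0.5: h = -1.125 < 0 → [-1, -0.5]
midpoint -0.75: h = 1.109375 > 0 → [-0.75, -0.5]
midpoint -0.625: h = -0.084 < 0 → [-0.75, -0.625]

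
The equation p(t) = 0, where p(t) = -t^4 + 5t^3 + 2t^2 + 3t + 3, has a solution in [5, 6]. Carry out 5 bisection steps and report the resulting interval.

[5.46875, 5.5]

m = 5.5, p(m) = -3.1875 (−); new bracket [5, 5.5]
m = 5.25, p(m) = 37.699219 (+); new bracket [5.25, 5.5]
m = 5.375, p(m) = 18.673584 (+); new bracket [5.375, 5.5]
m = 5.4375, p(m) = 8.1096 (+); new bracket [5.4375, 5.5]
m = 5.46875, p(m) = 2.5542 (+); new bracket [5.46875, 5.5]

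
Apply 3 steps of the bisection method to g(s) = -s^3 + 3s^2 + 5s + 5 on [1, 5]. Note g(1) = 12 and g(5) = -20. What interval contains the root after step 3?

[4, 4.5]

m = 3, g(m) = 20 (+); new bracket [3, 5]
m = 4, g(m) = 9 (+); new bracket [4, 5]
m = 4.5, g(m) = -2.875 (−); new bracket [4, 4.5]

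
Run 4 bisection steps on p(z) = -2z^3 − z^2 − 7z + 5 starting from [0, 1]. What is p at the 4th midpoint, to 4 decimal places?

0.3901

z = 0.5 gives p = 1, positive; keep [0.5, 1]
z = 0.75 gives p = -1.65625, negative; keep [0.5, 0.75]
z = 0.625 gives p = -0.253906, negative; keep [0.5, 0.625]
z = 0.5625 gives p = 0.3901, positive; keep [0.5625, 0.625]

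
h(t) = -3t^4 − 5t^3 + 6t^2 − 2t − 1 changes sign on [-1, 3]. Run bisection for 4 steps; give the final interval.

[-0.5, -0.25]

t = 1 gives h = -5, negative; keep [-1, 1]
t = 0 gives h = -1, negative; keep [-1, 0]
t = -0.5 gives h = 1.9375, positive; keep [-0.5, 0]
t = -0.25 gives h = -0.0586, negative; keep [-0.5, -0.25]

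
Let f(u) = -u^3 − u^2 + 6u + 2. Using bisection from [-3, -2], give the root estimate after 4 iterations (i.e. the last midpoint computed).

-2.8125

u = -2.5 gives f = -3.625, negative; keep [-3, -2.5]
u = -2.75 gives f = -1.265625, negative; keep [-3, -2.75]
u = -2.875 gives f = 0.248047, positive; keep [-2.875, -2.75]
u = -2.8125 gives f = -0.5378, negative; keep [-2.875, -2.8125]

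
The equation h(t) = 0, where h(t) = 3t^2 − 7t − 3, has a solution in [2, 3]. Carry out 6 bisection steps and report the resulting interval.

t = 2.5 gives h = -1.75, negative; keep [2.5, 3]
t = 2.75 gives h = 0.4375, positive; keep [2.5, 2.75]
t = 2.625 gives h = -0.703125, negative; keep [2.625, 2.75]
t = 2.6875 gives h = -0.1445, negative; keep [2.6875, 2.75]
t = 2.71875 gives h = 0.1436, positive; keep [2.6875, 2.71875]
t = 2.703125 gives h = -0.0012, negative; keep [2.703125, 2.71875]

[2.703125, 2.71875]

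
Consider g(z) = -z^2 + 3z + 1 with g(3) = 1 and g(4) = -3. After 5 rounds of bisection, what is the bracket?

z = 3.5 gives g = -0.75, negative; keep [3, 3.5]
z = 3.25 gives g = 0.1875, positive; keep [3.25, 3.5]
z = 3.375 gives g = -0.265625, negative; keep [3.25, 3.375]
z = 3.3125 gives g = -0.0352, negative; keep [3.25, 3.3125]
z = 3.28125 gives g = 0.0771, positive; keep [3.28125, 3.3125]

[3.28125, 3.3125]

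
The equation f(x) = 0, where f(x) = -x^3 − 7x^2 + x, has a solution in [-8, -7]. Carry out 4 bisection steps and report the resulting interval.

[-7.1875, -7.125]

midpoint -7.5: f = 20.625 > 0 → [-7.5, -7]
midpoint -7.25: f = 5.890625 > 0 → [-7.25, -7]
midpoint -7.125: f = -0.779297 < 0 → [-7.25, -7.125]
midpoint -7.1875: f = 2.4988 > 0 → [-7.1875, -7.125]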